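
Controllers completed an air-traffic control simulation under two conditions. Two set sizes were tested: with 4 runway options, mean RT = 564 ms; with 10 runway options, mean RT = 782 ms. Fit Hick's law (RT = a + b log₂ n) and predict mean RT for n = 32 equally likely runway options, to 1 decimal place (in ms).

1058.7 ms

Solve the two-equation system in a and b:
  b = (782 − 564) / (log₂ 10 − log₂ 4) = 218 / (3.3219 − 2) = 164.911 ms/bit
  a = 564 − 164.911 × 2 = 234.179 ms
Then RT(32) = 234.179 + 164.911 × log₂ 32 = 234.179 + 164.911 × 5 ≈ 1058.732 ms.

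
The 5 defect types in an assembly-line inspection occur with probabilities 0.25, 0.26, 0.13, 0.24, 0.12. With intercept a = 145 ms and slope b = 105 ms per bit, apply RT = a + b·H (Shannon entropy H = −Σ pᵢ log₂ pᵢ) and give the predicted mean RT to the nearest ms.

Entropy contributions −pᵢ log₂ pᵢ: 0.5000, 0.5053, 0.3826, 0.4941, 0.3671; sum H = 2.2491 bits.
RT = a + bH = 145 + 105·2.2491 = 381.16 ms.

381 ms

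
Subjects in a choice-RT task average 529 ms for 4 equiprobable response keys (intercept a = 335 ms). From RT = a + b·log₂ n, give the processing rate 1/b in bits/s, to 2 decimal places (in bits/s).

10.31 bits/s

Choice component = 529 − 335 = 194 ms over log₂(4) = 2 bits.
b = 194 / 2 = 97.000 ms/bit, so 1/b = 10.309 bits/s.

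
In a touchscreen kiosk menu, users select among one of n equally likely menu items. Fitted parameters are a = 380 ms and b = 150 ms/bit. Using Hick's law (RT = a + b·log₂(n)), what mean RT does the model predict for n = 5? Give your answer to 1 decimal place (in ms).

728.3 ms

log₂(5) = 2.3219 bits, so RT = 380 + 150 × 2.3219 ≈ 728.289 ms.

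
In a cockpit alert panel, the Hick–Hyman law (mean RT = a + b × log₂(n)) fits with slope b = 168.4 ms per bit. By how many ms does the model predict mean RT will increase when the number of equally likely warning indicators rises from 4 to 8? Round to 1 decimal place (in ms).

168.4 ms

ΔRT = (a + b log₂ n₂) − (a + b log₂ n₁) = b·(log₂ n₂ − log₂ n₁).
log₂(8) − log₂(4) = log₂(8/4) = log₂(2) = 1.
ΔRT = 168.4 × 1.0000 = 168.400 ms.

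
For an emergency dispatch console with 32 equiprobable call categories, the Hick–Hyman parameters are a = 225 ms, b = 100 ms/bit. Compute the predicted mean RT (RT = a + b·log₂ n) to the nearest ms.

log₂(32) = 5 bits, so RT = 225 + 100 × 5 ≈ 725.000 ms.

725 ms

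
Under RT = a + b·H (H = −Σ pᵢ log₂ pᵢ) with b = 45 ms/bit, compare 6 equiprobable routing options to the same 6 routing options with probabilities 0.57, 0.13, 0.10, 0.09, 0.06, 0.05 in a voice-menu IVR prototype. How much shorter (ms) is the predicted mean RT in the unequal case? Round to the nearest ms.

The RT saving is b·ΔH. Equiprobable H₀ = log₂(6) = 2.5850 bits; with the given probabilities H = 1.9494 bits.
b·(H₀ − H) = 45 × (2.5850 − 1.9494) = 28.60 ms.

29 ms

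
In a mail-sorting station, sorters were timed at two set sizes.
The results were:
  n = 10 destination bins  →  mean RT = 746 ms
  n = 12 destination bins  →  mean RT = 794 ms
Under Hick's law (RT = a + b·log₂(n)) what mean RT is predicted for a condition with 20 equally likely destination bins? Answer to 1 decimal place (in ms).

Solve the two-equation system in a and b:
  b = (794 − 746) / (log₂ 12 − log₂ 10) = 48 / (3.5850 − 3.3219) = 182.486 ms/bit
  a = 746 − 182.486 × 3.3219 = 139.796 ms
Then RT(20) = 139.796 + 182.486 × log₂ 20 = 139.796 + 182.486 × 4.3219 ≈ 928.486 ms.

928.5 ms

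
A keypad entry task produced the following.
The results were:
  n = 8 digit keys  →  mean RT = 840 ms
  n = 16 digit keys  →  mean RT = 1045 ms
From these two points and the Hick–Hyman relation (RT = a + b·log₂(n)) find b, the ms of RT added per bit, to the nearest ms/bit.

The slope on a log₂ axis is (1045 − 840) / (4 − 3) = 205 ms/bit.

205 ms/bit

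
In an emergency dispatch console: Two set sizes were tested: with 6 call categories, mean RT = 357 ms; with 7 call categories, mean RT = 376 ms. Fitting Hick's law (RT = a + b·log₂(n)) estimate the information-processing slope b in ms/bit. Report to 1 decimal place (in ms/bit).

Slope: b = (376 − 357) / (log₂ 7 − log₂ 6) = 19/0.2224 = 85.435 ms/bit.

85.4 ms/bit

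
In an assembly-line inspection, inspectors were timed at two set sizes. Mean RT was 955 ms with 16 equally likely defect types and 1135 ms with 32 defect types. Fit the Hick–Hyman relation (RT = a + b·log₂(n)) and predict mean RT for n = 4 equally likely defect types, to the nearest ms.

RT is linear in log₂ n, so two points fix the line:
  b = (1135 − 955) / (log₂ 32 − log₂ 16) = 180 / (5 − 4) = 180 ms/bit
  a = 955 − 180 × 4 = 235 ms
Then RT(4) = 235 + 180 × log₂ 4 = 235 + 180 × 2 ≈ 595.000 ms.

595 ms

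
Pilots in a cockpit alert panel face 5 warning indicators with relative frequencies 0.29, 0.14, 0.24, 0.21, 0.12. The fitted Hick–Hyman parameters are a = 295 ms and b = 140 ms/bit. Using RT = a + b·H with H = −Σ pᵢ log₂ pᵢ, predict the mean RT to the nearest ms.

610 ms

Entropy contributions −pᵢ log₂ pᵢ: 0.5179, 0.3971, 0.4941, 0.4728, 0.3671; sum H = 2.2490 bits.
RT = a + bH = 295 + 140·2.2490 = 609.87 ms.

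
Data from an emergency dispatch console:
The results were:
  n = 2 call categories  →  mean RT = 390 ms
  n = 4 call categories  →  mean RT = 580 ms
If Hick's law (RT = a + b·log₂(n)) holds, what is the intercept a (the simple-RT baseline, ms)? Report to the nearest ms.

b = (RT₂ − RT₁)/(log₂ n₂ − log₂ n₁) = (580 − 390)/(2 − 1) = 190 ms/bit.
Intercept: a = 390 − 190·log₂(2) = 200.000 ms.

200 ms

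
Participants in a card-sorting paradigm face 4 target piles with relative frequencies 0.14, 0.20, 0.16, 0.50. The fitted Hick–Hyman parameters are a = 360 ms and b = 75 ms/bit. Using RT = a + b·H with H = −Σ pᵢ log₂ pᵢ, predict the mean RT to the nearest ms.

494 ms

Entropy contributions −pᵢ log₂ pᵢ: 0.3971, 0.4644, 0.4230, 0.5000; sum H = 1.7845 bits.
RT = a + bH = 360 + 75·1.7845 = 493.84 ms.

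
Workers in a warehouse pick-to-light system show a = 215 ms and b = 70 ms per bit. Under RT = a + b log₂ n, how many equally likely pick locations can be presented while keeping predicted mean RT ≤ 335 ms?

3

Information budget: (335 − 215)/70 = 1.7143 bits, so n ≤ 2^1.7143 = 3.281 → at most 3.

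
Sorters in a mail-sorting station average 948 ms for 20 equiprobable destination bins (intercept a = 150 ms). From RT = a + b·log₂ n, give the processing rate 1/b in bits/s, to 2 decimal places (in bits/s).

Choice component = 948 − 150 = 798 ms over log₂(20) = 4.3219 bits.
b = 798 / 4.3219 = 184.640 ms/bit, so 1/b = 5.416 bits/s.

5.42 bits/s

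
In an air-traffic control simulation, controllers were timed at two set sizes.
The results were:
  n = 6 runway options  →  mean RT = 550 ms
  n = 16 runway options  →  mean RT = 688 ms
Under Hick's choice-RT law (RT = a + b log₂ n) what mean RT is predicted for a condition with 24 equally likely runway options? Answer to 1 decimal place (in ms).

RT is linear in log₂ n, so two points fix the line:
  b = (688 − 550) / (log₂ 16 − log₂ 6) = 138 / (4 − 2.5850) = 97.524 ms/bit
  a = 550 − 97.524 × 2.5850 = 297.904 ms
Then RT(24) = 297.904 + 97.524 × log₂ 24 = 297.904 + 97.524 × 4.5850 ≈ 745.048 ms.

745.0 ms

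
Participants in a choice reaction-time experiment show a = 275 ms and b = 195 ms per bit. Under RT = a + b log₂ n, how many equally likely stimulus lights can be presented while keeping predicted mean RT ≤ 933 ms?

10

Set 275 + 195·log₂ n ≤ 933 → log₂ n ≤ (933 − 275)/195 = 3.3744.
So n ≤ 2^3.3744 = 10.370; the largest integer n is 10.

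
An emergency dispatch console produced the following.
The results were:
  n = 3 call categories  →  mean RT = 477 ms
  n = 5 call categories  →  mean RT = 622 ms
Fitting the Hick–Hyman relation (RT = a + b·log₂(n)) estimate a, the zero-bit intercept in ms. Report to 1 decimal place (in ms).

165.2 ms

b = (RT₂ − RT₁)/(log₂ n₂ − log₂ n₁) = (622 − 477)/(2.3219 − 1.5850) = 196.753 ms/bit.
Intercept: a = 477 − 196.753·log₂(3) = 165.154 ms.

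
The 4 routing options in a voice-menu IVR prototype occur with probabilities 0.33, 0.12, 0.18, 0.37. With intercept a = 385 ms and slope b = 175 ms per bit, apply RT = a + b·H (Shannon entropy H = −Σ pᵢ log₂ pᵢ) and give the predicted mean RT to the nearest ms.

Entropy contributions −pᵢ log₂ pᵢ: 0.5278, 0.3671, 0.4453, 0.5307; sum H = 1.8709 bits.
RT = a + bH = 385 + 175·1.8709 = 712.41 ms.

712 ms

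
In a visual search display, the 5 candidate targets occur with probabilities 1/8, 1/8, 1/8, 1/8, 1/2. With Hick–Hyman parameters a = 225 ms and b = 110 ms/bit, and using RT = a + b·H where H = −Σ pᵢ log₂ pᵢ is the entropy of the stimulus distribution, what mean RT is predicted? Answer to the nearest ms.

H = −Σ pᵢ log₂ pᵢ = 0.125·3 + 0.125·3 + 0.125·3 + 0.125·3 + 0.5·1 = 2.000 bits.
RT = 225 + 110 × 2.000 = 445.00 ms.

445 ms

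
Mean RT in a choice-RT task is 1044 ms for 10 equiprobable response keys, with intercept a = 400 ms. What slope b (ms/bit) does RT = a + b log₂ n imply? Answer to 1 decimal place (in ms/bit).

193.9 ms/bit

b = (1044 − 400) / log₂(10) = 644 / 3.3219 = 193.863 ms/bit.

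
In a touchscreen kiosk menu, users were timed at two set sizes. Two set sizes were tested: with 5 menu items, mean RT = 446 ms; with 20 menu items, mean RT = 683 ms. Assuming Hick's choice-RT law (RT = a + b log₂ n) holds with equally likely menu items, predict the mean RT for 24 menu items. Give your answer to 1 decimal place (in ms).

Fit slope and intercept:
  b = (683 − 446) / (log₂ 20 − log₂ 5) = 237 / (4.3219 − 2.3219) = 118.500 ms/bit
  a = 446 − 118.500 × 2.3219 = 170.852 ms
Then RT(24) = 170.852 + 118.500 × log₂ 24 = 170.852 + 118.500 × 4.5850 ≈ 714.170 ms.

714.2 ms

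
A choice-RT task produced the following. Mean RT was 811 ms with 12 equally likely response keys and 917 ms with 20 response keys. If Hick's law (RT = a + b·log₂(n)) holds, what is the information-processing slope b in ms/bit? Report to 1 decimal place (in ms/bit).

Slope: b = (917 − 811) / (log₂ 20 − log₂ 12) = 106/0.7370 = 143.833 ms/bit.

143.8 ms/bit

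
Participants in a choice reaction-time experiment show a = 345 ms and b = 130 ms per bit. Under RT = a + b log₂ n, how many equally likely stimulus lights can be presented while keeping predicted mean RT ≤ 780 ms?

Set 345 + 130·log₂ n ≤ 780 → log₂ n ≤ (780 − 345)/130 = 3.3462.
So n ≤ 2^3.3462 = 10.169; the largest integer n is 10.

10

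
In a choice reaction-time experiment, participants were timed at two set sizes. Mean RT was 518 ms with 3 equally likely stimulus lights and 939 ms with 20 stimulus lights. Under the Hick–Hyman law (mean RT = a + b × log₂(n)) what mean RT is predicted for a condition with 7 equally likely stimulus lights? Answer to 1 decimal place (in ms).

706.0 ms

RT is linear in log₂ n, so two points fix the line:
  b = (939 − 518) / (log₂ 20 − log₂ 3) = 421 / (4.3219 − 1.5850) = 153.820 ms/bit
  a = 518 − 153.820 × 1.5850 = 274.201 ms
Then RT(7) = 274.201 + 153.820 × log₂ 7 = 274.201 + 153.820 × 2.8074 ≈ 706.028 ms.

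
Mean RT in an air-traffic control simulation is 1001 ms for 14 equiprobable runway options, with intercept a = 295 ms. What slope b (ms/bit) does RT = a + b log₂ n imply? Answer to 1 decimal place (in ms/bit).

185.4 ms/bit

b = (1001 − 295) / log₂(14) = 706 / 3.8074 = 185.431 ms/bit.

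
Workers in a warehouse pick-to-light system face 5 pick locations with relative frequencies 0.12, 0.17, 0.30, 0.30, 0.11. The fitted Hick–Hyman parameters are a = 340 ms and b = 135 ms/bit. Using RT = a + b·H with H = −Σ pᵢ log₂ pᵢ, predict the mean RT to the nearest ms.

H = 0.12·log₂(1/0.12) + 0.17·log₂(1/0.17) + 0.30·log₂(1/0.30) + 0.30·log₂(1/0.30) + 0.11·log₂(1/0.11) = 2.1941 bits.
RT = 340 + 135 × 2.1941 = 636.21 ms.

636 ms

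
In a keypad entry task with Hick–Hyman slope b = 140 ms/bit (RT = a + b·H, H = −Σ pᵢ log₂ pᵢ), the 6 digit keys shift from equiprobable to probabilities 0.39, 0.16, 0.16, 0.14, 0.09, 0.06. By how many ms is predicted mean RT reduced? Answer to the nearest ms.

The RT saving is b·ΔH. Equiprobable H₀ = log₂(6) = 2.5850 bits; with the given probabilities H = 2.3291 bits.
b·(H₀ − H) = 140 × (2.5850 − 2.3291) = 35.82 ms.

36 ms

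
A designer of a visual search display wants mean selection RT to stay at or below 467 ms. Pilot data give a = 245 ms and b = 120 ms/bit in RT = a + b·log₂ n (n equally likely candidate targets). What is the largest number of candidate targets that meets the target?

3

Information budget: (467 − 245)/120 = 1.8500 bits, so n ≤ 2^1.8500 = 3.605 → at most 3.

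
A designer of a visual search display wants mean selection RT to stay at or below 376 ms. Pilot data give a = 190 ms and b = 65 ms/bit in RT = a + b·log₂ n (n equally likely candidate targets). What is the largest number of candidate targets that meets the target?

Set 190 + 65·log₂ n ≤ 376 → log₂ n ≤ (376 − 190)/65 = 2.8615.
So n ≤ 2^2.8615 = 7.268; the largest integer n is 7.

7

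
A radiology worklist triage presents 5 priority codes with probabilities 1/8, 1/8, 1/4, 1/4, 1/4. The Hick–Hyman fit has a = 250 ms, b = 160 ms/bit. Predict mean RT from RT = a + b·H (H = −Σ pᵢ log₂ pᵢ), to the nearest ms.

H = −Σ pᵢ log₂ pᵢ = 0.125·3 + 0.125·3 + 0.25·2 + 0.25·2 + 0.25·2 = 2.250 bits.
RT = 250 + 160 × 2.250 = 610.00 ms.

610 ms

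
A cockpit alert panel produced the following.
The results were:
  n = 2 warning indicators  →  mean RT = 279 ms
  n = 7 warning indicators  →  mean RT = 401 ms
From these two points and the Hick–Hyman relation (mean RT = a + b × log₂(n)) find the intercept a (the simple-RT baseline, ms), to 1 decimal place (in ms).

Slope: b = (401 − 279) / (log₂ 7 − log₂ 2) = 122/1.8074 = 67.502 ms/bit.
Intercept: a = 279 − 67.502·log₂(2) = 211.498 ms.

211.5 ms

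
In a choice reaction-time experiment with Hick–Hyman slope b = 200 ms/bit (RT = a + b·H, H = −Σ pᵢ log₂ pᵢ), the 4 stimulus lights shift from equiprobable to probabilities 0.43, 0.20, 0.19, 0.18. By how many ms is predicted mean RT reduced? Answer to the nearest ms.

The RT saving is b·ΔH. Equiprobable H₀ = log₂(4) = 2.0000 bits; with the given probabilities H = 1.8885 bits.
b·(H₀ − H) = 200 × (2.0000 − 1.8885) = 22.30 ms.

22 ms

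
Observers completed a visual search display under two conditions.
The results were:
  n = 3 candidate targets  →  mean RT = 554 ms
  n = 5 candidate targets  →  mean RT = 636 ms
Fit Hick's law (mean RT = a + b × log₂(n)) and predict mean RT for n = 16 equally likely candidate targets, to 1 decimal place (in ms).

Fit slope and intercept:
  b = (636 − 554) / (log₂ 5 − log₂ 3) = 82 / (2.3219 − 1.5850) = 111.267 ms/bit
  a = 554 − 111.267 × 1.5850 = 377.646 ms
Then RT(16) = 377.646 + 111.267 × log₂ 16 = 377.646 + 111.267 × 4 ≈ 822.714 ms.

822.7 ms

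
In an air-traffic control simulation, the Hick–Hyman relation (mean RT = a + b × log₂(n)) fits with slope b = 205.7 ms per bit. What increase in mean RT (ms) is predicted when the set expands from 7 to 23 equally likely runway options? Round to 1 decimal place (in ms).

The intercept a cancels: ΔRT = b·(log₂ n₂ − log₂ n₁) = b·log₂(n₂/n₁).
log₂(23) − log₂(7) = 4.5236 − 2.8074 = 1.7162.
ΔRT = 205.7 × 1.7162 = 353.024 ms.

353.0 ms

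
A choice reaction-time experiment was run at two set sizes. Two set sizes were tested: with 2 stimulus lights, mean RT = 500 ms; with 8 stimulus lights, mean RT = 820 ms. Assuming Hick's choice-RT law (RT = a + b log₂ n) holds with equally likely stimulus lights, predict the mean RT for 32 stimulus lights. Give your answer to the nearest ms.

RT is linear in log₂ n, so two points fix the line:
  b = (820 − 500) / (log₂ 8 − log₂ 2) = 320 / (3 − 1) = 160 ms/bit
  a = 500 − 160 × 1 = 340 ms
Then RT(32) = 340 + 160 × log₂ 32 = 340 + 160 × 5 ≈ 1140.000 ms.

1140 ms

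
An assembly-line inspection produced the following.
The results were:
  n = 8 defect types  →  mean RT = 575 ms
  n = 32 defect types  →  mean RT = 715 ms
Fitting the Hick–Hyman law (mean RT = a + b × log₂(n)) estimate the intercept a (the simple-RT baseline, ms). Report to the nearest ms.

365 ms

b = (RT₂ − RT₁)/(log₂ n₂ − log₂ n₁) = (715 − 575)/(5 − 3) = 70 ms/bit.
Intercept: a = 575 − 70·log₂(8) = 365.000 ms.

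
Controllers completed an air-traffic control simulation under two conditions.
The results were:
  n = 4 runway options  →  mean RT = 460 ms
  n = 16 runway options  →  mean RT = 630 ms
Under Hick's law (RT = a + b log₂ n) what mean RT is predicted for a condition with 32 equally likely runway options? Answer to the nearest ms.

715 ms

With log₂ n on the abscissa the relation is linear; from the two conditions:
  b = (630 − 460) / (log₂ 16 − log₂ 4) = 170 / (4 − 2) = 85 ms/bit
  a = 460 − 85 × 2 = 290 ms
Then RT(32) = 290 + 85 × log₂ 32 = 290 + 85 × 5 ≈ 715.000 ms.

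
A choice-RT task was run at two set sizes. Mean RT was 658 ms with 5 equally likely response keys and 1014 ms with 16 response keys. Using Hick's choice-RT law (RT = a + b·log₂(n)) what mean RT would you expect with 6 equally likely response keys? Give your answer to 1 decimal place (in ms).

713.8 ms

RT is linear in log₂ n, so two points fix the line:
  b = (1014 − 658) / (log₂ 16 − log₂ 5) = 356 / (4 − 2.3219) = 212.148 ms/bit
  a = 658 − 212.148 × 2.3219 = 165.407 ms
Then RT(6) = 165.407 + 212.148 × log₂ 6 = 165.407 + 212.148 × 2.5850 ≈ 713.802 ms.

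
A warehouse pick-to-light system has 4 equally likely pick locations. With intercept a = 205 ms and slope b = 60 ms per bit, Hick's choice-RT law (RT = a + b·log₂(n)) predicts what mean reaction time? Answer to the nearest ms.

log₂(4) = 2 bits, so RT = 205 + 60 × 2 ≈ 325.000 ms.

325 ms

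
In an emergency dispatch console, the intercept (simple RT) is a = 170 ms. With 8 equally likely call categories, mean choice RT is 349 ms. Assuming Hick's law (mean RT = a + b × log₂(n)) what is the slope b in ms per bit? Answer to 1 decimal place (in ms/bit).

59.7 ms/bit

8 alternatives carry log₂ 8 = 3 bits; the choice cost is 349 − 170 = 179 ms, so b = 179/3 = 59.667 ms/bit.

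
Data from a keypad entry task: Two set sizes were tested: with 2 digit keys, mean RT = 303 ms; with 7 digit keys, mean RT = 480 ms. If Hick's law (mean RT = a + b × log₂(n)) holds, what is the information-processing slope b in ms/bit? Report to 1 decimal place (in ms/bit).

Slope: b = (480 − 303) / (log₂ 7 − log₂ 2) = 177/1.8074 = 97.933 ms/bit.

97.9 ms/bit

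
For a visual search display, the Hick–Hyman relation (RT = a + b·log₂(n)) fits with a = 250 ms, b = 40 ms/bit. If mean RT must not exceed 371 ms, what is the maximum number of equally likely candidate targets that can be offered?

8

40·log₂ n ≤ 371 − 250 = 121, giving log₂ n ≤ 3.0250 and n ≤ 8.140. The largest whole number is 8.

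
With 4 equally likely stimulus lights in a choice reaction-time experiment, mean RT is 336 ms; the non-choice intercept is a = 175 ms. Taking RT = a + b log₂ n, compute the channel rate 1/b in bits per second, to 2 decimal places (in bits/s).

b = (336 − 175)/log₂ 4 = 161/2 = 80.500 ms per bit = 0.08050 s/bit; the reciprocal is 12.422 bits/s.

12.42 bits/s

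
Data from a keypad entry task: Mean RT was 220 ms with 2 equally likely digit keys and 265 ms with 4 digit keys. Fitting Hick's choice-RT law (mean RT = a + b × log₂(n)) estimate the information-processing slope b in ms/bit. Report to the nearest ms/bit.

b = (RT₂ − RT₁)/(log₂ n₂ − log₂ n₁) = (265 − 220)/(2 − 1) = 45 ms/bit.

45 ms/bit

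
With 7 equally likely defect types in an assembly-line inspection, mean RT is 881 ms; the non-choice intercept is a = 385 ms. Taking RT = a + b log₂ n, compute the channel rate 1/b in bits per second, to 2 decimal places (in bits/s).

Choice component = 881 − 385 = 496 ms over log₂(7) = 2.8074 bits.
b = 496 / 2.8074 = 176.679 ms/bit, so 1/b = 5.660 bits/s.

5.66 bits/s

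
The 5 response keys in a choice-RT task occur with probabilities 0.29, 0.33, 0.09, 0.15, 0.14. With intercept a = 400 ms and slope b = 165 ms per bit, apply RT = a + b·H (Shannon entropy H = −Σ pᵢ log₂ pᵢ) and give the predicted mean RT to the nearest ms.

757 ms

H = 0.29·log₂(1/0.29) + 0.33·log₂(1/0.33) + 0.09·log₂(1/0.09) + 0.15·log₂(1/0.15) + 0.14·log₂(1/0.14) = 2.1660 bits.
RT = 400 + 165 × 2.1660 = 757.40 ms.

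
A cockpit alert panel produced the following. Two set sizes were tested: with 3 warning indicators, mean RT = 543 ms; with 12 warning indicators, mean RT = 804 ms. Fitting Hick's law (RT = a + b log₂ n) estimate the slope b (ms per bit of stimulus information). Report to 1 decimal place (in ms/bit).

b = (RT₂ − RT₁)/(log₂ n₂ − log₂ n₁) = (804 − 543)/(3.5850 − 1.5850) = 130.500 ms/bit.

130.5 ms/bit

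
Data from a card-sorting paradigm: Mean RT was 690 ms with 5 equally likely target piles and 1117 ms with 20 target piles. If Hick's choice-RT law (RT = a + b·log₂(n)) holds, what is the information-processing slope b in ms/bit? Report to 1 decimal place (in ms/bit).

213.5 ms/bit

The slope on a log₂ axis is (1117 − 690) / (4.3219 − 2.3219) = 213.500 ms/bit.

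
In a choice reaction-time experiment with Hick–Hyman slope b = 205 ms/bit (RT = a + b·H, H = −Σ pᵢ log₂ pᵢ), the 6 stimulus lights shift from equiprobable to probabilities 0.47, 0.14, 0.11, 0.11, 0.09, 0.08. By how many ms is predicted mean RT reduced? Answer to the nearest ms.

Equiprobable entropy H₀ = log₂ 6 = 2.5850 bits.
Skewed entropy H = −Σ pᵢ log₂ pᵢ = 2.2138 bits.
ΔRT = b·(H₀ − H) = 205 × 0.3712 = 76.09 ms.

76 ms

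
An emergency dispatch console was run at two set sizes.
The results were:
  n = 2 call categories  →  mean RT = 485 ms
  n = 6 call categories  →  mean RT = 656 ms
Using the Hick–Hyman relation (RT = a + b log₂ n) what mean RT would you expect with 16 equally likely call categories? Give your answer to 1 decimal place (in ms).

808.7 ms

With log₂ n on the abscissa the relation is linear; from the two conditions:
  b = (656 − 485) / (log₂ 6 − log₂ 2) = 171 / (2.5850 − 1) = 107.889 ms/bit
  a = 485 − 107.889 × 1 = 377.111 ms
Then RT(16) = 377.111 + 107.889 × log₂ 16 = 377.111 + 107.889 × 4 ≈ 808.667 ms.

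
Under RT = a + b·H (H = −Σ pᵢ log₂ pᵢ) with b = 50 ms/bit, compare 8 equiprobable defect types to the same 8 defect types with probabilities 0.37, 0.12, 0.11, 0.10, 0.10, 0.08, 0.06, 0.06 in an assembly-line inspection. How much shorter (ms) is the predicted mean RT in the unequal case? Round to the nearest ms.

The RT saving is b·ΔH. Equiprobable H₀ = log₂(8) = 3.0000 bits; with the given probabilities H = 2.6910 bits.
b·(H₀ − H) = 50 × (3.0000 − 2.6910) = 15.45 ms.

15 ms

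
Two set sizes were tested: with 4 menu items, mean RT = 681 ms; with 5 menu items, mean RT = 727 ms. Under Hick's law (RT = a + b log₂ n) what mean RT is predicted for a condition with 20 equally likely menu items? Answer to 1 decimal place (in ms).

RT is linear in log₂ n, so two points fix the line:
  b = (727 − 681) / (log₂ 5 − log₂ 4) = 46 / (2.3219 − 2) = 142.889 ms/bit
  a = 681 − 142.889 × 2 = 395.222 ms
Then RT(20) = 395.222 + 142.889 × log₂ 20 = 395.222 + 142.889 × 4.3219 ≈ 1012.778 ms.

1012.8 ms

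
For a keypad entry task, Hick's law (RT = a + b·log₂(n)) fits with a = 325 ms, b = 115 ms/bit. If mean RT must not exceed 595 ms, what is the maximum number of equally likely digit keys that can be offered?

115·log₂ n ≤ 595 − 325 = 270, giving log₂ n ≤ 2.3478 and n ≤ 5.091. The largest whole number is 5.

5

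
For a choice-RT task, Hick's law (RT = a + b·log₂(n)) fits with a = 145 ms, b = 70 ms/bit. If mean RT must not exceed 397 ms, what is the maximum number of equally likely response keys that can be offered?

12

Information budget: (397 − 145)/70 = 3.6000 bits, so n ≤ 2^3.6000 = 12.126 → at most 12.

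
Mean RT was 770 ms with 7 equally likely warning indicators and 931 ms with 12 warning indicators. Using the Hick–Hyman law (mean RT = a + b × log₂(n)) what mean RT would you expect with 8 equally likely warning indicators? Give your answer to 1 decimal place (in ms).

Fit slope and intercept:
  b = (931 − 770) / (log₂ 12 − log₂ 7) = 161 / (3.5850 − 2.8074) = 207.045 ms/bit
  a = 770 − 207.045 × 2.8074 = 188.750 ms
Then RT(8) = 188.750 + 207.045 × log₂ 8 = 188.750 + 207.045 × 3 ≈ 809.886 ms.

809.9 ms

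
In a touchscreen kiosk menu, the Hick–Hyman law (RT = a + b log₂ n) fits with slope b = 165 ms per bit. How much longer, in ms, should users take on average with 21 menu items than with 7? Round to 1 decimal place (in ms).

261.5 ms

The intercept a cancels: ΔRT = b·(log₂ n₂ − log₂ n₁) = b·log₂(n₂/n₁).
log₂(21) − log₂(7) = 4.3923 − 2.8074 = 1.5850.
ΔRT = 165 × 1.5850 = 261.519 ms.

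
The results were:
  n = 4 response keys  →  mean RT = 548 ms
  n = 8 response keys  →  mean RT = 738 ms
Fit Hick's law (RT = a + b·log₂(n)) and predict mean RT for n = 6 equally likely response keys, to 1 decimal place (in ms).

659.1 ms

Fit slope and intercept:
  b = (738 − 548) / (log₂ 8 − log₂ 4) = 190 / (3 − 2) = 190.000 ms/bit
  a = 548 − 190.000 × 2 = 168.000 ms
Then RT(6) = 168.000 + 190.000 × log₂ 6 = 168.000 + 190.000 × 2.5850 ≈ 659.143 ms.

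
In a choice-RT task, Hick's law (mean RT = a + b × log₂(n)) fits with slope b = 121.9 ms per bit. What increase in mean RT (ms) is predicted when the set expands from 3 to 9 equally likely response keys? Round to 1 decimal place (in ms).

193.2 ms

ΔRT = (a + b log₂ n₂) − (a + b log₂ n₁) = b·(log₂ n₂ − log₂ n₁).
log₂(9) − log₂(3) = 3.1699 − 1.5850 = 1.5850.
ΔRT = 121.9 × 1.5850 = 193.207 ms.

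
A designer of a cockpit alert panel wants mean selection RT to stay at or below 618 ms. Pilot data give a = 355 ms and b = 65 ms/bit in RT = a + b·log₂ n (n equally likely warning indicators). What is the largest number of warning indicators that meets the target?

16

65·log₂ n ≤ 618 − 355 = 263, giving log₂ n ≤ 4.0462 and n ≤ 16.520. The largest whole number is 16.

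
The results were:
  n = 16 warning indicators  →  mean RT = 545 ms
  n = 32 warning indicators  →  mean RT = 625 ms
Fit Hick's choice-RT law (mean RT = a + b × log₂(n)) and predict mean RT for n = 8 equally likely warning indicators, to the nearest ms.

Fit slope and intercept:
  b = (625 − 545) / (log₂ 32 − log₂ 16) = 80 / (5 − 4) = 80 ms/bit
  a = 545 − 80 × 4 = 225 ms
Then RT(8) = 225 + 80 × log₂ 8 = 225 + 80 × 3 ≈ 465.000 ms.

465 ms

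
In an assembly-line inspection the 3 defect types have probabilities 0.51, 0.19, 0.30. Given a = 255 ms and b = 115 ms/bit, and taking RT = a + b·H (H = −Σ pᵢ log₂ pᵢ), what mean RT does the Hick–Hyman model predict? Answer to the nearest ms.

424 ms

Entropy contributions −pᵢ log₂ pᵢ: 0.4954, 0.4552, 0.5211; sum H = 1.4717 bits.
RT = a + bH = 255 + 115·1.4717 = 424.25 ms.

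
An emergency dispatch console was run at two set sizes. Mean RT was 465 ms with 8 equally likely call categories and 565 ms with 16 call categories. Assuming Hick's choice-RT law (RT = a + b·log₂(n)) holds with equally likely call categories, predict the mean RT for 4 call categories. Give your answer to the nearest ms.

With log₂ n on the abscissa the relation is linear; from the two conditions:
  b = (565 − 465) / (log₂ 16 − log₂ 8) = 100 / (4 − 3) = 100 ms/bit
  a = 465 − 100 × 3 = 165 ms
Then RT(4) = 165 + 100 × log₂ 4 = 165 + 100 × 2 ≈ 365.000 ms.

365 ms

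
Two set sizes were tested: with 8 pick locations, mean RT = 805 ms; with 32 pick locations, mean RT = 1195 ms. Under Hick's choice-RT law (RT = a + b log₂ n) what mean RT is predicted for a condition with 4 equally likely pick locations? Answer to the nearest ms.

RT is linear in log₂ n, so two points fix the line:
  b = (1195 − 805) / (log₂ 32 − log₂ 8) = 390 / (5 − 3) = 195 ms/bit
  a = 805 − 195 × 3 = 220 ms
Then RT(4) = 220 + 195 × log₂ 4 = 220 + 195 × 2 ≈ 610.000 ms.

610 ms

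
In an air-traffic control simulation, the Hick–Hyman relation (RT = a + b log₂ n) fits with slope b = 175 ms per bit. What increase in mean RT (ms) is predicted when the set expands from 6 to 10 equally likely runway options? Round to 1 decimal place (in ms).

Only the slope matters, since a is common to both: ΔRT = b·log₂(n₂/n₁).
log₂(10) − log₂(6) = 3.3219 − 2.5850 = 0.7370.
ΔRT = 175 × 0.7370 = 128.969 ms.

129.0 ms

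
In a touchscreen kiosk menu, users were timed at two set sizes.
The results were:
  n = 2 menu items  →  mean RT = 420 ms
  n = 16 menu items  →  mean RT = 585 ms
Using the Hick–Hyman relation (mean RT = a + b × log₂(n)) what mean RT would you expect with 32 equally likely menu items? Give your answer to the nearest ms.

640 ms

RT is linear in log₂ n, so two points fix the line:
  b = (585 − 420) / (log₂ 16 − log₂ 2) = 165 / (4 − 1) = 55 ms/bit
  a = 420 − 55 × 1 = 365 ms
Then RT(32) = 365 + 55 × log₂ 32 = 365 + 55 × 5 ≈ 640.000 ms.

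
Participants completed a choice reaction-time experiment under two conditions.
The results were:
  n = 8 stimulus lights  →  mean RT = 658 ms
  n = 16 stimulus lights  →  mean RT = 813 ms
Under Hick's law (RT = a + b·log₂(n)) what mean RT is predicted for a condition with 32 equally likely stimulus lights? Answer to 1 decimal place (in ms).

968.0 ms

Fit slope and intercept:
  b = (813 − 658) / (log₂ 16 − log₂ 8) = 155 / (4 − 3) = 155.000 ms/bit
  a = 658 − 155.000 × 3 = 193.000 ms
Then RT(32) = 193.000 + 155.000 × log₂ 32 = 193.000 + 155.000 × 5 ≈ 968.000 ms.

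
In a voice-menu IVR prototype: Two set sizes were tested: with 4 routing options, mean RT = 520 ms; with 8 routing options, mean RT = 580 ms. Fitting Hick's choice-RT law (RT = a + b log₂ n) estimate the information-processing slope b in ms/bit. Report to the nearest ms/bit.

Slope: b = (580 − 520) / (log₂ 8 − log₂ 4) = 60/1.0000 = 60 ms/bit.

60 ms/bit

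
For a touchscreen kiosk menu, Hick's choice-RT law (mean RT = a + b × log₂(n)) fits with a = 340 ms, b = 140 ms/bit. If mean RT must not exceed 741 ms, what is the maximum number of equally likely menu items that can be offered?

7

140·log₂ n ≤ 741 − 340 = 401, giving log₂ n ≤ 2.8643 and n ≤ 7.282. The largest whole number is 7.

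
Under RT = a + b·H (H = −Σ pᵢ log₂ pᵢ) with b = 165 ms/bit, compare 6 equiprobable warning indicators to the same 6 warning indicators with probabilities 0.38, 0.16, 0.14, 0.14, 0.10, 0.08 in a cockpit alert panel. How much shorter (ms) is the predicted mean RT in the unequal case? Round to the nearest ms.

Equiprobable entropy H₀ = log₂ 6 = 2.5850 bits.
Skewed entropy H = −Σ pᵢ log₂ pᵢ = 2.3714 bits.
ΔRT = b·(H₀ − H) = 165 × 0.2136 = 35.24 ms.

35 ms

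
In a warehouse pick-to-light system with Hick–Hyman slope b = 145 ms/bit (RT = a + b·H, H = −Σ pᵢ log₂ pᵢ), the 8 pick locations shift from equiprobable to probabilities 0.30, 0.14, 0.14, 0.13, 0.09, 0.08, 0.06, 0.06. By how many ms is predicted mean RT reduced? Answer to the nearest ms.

Equiprobable entropy H₀ = log₂ 8 = 3.0000 bits.
Skewed entropy H = −Σ pᵢ log₂ pᵢ = 2.7892 bits.
ΔRT = b·(H₀ − H) = 145 × 0.2108 = 30.57 ms.

31 ms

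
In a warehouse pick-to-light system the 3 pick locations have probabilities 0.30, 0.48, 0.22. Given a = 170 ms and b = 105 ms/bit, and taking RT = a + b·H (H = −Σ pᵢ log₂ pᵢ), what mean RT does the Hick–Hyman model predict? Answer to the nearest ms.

329 ms

Entropy contributions −pᵢ log₂ pᵢ: 0.5211, 0.5083, 0.4806; sum H = 1.5099 bits.
RT = a + bH = 170 + 105·1.5099 = 328.54 ms.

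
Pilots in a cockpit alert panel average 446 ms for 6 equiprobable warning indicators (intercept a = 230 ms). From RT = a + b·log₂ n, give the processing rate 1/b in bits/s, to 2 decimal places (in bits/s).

11.97 bits/s

Choice component = 446 − 230 = 216 ms over log₂(6) = 2.5850 bits.
b = 216 / 2.5850 = 83.560 ms/bit, so 1/b = 11.967 bits/s.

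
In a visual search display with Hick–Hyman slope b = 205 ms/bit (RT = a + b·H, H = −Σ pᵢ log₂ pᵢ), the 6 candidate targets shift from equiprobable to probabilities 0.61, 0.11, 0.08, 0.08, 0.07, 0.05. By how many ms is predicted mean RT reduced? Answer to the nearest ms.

150 ms

Equiprobable entropy H₀ = log₂ 6 = 2.5850 bits.
Skewed entropy H = −Σ pᵢ log₂ pᵢ = 1.8530 bits.
ΔRT = b·(H₀ − H) = 205 × 0.7320 = 150.06 ms.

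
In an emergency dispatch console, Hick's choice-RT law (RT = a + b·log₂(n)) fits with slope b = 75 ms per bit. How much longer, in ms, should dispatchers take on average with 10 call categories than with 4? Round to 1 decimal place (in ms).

99.1 ms

The intercept a cancels: ΔRT = b·(log₂ n₂ − log₂ n₁) = b·log₂(n₂/n₁).
log₂(10) − log₂(4) = 3.3219 − 2 = 1.3219.
ΔRT = 75 × 1.3219 = 99.145 ms.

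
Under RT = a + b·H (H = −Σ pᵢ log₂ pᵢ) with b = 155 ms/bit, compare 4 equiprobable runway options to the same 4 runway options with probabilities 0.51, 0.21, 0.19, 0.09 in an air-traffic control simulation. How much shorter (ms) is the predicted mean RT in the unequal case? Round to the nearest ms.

Equiprobable entropy H₀ = log₂ 4 = 2.0000 bits.
Skewed entropy H = −Σ pᵢ log₂ pᵢ = 1.7361 bits.
ΔRT = b·(H₀ − H) = 155 × 0.2639 = 40.90 ms.

41 ms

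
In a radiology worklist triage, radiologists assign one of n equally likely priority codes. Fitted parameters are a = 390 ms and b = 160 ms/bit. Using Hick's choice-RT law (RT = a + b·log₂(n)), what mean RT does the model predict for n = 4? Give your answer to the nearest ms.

log₂(4) = 2 bits, so RT = 390 + 160 × 2 ≈ 710.000 ms.

710 ms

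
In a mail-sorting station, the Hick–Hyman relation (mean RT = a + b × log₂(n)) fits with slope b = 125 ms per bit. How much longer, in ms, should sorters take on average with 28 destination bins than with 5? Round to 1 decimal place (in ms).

310.7 ms

Only the slope matters, since a is common to both: ΔRT = b·log₂(n₂/n₁).
log₂(28) − log₂(5) = 4.8074 − 2.3219 = 2.4854.
ΔRT = 125 × 2.4854 = 310.678 ms.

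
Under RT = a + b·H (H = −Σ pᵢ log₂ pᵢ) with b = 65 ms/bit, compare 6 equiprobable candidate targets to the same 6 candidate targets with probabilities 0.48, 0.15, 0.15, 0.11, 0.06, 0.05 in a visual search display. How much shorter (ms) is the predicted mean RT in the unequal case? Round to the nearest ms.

Equiprobable entropy H₀ = log₂ 6 = 2.5850 bits.
Skewed entropy H = −Σ pᵢ log₂ pᵢ = 2.1393 bits.
ΔRT = b·(H₀ − H) = 65 × 0.4457 = 28.97 ms.

29 ms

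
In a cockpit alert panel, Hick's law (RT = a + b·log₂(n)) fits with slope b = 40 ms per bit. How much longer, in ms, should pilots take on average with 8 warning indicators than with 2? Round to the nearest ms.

80 ms

The intercept a cancels: ΔRT = b·(log₂ n₂ − log₂ n₁) = b·log₂(n₂/n₁).
log₂(8) − log₂(2) = log₂(8/2) = log₂(4) = 2.
ΔRT = 40 × 2.0000 = 80.000 ms.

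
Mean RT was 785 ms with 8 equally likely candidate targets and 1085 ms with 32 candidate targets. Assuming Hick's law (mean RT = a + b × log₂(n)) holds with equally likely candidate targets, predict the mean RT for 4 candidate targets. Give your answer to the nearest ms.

635 ms

With log₂ n on the abscissa the relation is linear; from the two conditions:
  b = (1085 − 785) / (log₂ 32 − log₂ 8) = 300 / (5 − 3) = 150 ms/bit
  a = 785 − 150 × 3 = 335 ms
Then RT(4) = 335 + 150 × log₂ 4 = 335 + 150 × 2 ≈ 635.000 ms.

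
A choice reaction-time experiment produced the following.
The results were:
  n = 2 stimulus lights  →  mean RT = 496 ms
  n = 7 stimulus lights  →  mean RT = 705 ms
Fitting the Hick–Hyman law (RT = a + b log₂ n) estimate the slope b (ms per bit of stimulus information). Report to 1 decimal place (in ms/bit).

115.6 ms/bit

The slope on a log₂ axis is (705 − 496) / (2.8074 − 1) = 115.639 ms/bit.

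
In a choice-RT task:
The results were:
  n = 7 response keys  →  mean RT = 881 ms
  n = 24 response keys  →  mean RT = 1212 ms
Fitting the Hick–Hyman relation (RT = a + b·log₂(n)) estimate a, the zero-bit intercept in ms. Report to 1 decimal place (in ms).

358.3 ms

Slope: b = (1212 − 881) / (log₂ 24 − log₂ 7) = 331/1.7776 = 186.205 ms/bit.
Intercept: a = 881 − 186.205·log₂(7) = 358.256 ms.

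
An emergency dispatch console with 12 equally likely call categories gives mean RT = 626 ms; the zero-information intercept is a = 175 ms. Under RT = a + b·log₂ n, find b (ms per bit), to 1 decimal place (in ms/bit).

125.8 ms/bit

12 alternatives carry log₂ 12 = 3.5850 bits; the choice cost is 626 − 175 = 451 ms, so b = 451/3.5850 = 125.803 ms/bit.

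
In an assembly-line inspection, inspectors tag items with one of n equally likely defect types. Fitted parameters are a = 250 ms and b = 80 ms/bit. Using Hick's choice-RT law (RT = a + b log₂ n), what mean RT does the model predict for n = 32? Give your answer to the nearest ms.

log₂(32) = 5 bits, so RT = 250 + 80 × 5 ≈ 650.000 ms.

650 ms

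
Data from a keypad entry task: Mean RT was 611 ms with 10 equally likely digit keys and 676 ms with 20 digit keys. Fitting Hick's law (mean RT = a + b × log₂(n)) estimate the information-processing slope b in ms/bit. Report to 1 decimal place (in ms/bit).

65.0 ms/bit

b = (RT₂ − RT₁)/(log₂ n₂ − log₂ n₁) = (676 − 611)/(4.3219 − 3.3219) = 65.000 ms/bit.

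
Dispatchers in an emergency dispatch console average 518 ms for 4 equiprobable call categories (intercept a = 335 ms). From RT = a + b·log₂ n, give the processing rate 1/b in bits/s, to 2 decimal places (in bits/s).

b = (518 − 335)/log₂ 4 = 183/2 = 91.500 ms per bit = 0.09150 s/bit; the reciprocal is 10.929 bits/s.

10.93 bits/s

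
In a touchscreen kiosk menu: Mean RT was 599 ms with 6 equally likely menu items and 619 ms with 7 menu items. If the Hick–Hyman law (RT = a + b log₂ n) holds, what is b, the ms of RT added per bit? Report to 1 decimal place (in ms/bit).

Slope: b = (619 − 599) / (log₂ 7 − log₂ 6) = 20/0.2224 = 89.931 ms/bit.

89.9 ms/bit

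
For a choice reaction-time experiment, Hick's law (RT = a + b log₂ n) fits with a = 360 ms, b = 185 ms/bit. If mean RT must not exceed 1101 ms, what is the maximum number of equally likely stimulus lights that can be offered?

16

185·log₂ n ≤ 1101 − 360 = 741, giving log₂ n ≤ 4.0054 and n ≤ 16.060. The largest whole number is 16.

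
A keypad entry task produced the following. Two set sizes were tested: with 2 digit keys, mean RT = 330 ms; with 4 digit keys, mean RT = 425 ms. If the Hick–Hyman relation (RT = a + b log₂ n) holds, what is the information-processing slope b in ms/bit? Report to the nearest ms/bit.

The slope on a log₂ axis is (425 − 330) / (2 − 1) = 95 ms/bit.

95 ms/bit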